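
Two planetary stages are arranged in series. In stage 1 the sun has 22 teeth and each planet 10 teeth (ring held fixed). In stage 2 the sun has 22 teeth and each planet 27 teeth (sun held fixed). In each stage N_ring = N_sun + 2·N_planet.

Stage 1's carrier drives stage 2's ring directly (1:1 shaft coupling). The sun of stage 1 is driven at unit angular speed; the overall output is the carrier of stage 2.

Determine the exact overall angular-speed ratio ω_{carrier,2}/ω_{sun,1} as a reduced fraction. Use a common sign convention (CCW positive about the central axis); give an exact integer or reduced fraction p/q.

209/784

Stage 1: N_ring = 22 + 2·10 = 42
Stage 1: 22(ω_s−ω_c) = −42(ω_r−ω_c),  ω_r=0, ω_s=1
Stage 1: 22(1−ω_c) = −42(0−ω_c)  ⇒  64ω_c = 22  ⇒  ω_c = 11/32
  ⇒ ω_c¹/ω_s¹ = 11/32
Stage 2: N_ring = 22 + 2·27 = 76
Stage 2: 22(ω_s−ω_c) = −76(ω_r−ω_c),  ω_s=0, ω_r=1
Stage 2: 22(0−ω_c) = −76(1−ω_c)  ⇒  98ω_c = 76  ⇒  ω_c = 38/49
  ⇒ ω_c²/ω_r² = 38/49
Coupling ω_r² = ω_c¹ ⇒ overall = 11/32 × 38/49 = 209/784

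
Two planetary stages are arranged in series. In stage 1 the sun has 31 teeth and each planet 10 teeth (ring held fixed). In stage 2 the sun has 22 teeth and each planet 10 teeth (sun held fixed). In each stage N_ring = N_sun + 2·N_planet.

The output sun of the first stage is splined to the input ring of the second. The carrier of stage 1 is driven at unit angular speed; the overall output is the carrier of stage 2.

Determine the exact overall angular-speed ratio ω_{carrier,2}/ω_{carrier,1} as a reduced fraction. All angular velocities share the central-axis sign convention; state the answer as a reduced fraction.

861/496

Stage 1: N_ring = 31 + 2·10 = 51
Stage 1: 31(ω_s−ω_c) = −51(ω_r−ω_c),  ω_r=0, ω_c=1
Stage 1: ω_s = 1 − (51/31)(0−1) = 82/31
  ⇒ ω_s¹/ω_c¹ = 82/31
Stage 2: N_ring = 22 + 2·10 = 42
Stage 2: 22(ω_s−ω_c) = −42(ω_r−ω_c),  ω_s=0, ω_r=1
Stage 2: 22(0−ω_c) = −42(1−ω_c)  ⇒  64ω_c = 42  ⇒  ω_c = 21/32
  ⇒ ω_c²/ω_r² = 21/32
Coupling ω_r² = ω_s¹ ⇒ overall = 82/31 × 21/32 = 861/496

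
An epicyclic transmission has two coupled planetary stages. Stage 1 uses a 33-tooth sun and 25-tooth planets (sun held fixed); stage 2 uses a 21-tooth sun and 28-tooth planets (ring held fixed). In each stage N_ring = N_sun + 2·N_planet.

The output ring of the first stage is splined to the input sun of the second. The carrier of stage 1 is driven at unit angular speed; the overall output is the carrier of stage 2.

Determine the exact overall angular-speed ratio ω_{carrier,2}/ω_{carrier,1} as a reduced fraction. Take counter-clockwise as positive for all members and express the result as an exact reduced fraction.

174/581

Stage 1: N_ring = 33 + 2·25 = 83
Stage 1: 33(ω_s−ω_c) = −83(ω_r−ω_c),  ω_s=0, ω_c=1
Stage 1: ω_r = 1 − (33/83)(0−1) = 116/83
  ⇒ ω_r¹/ω_c¹ = 116/83
Stage 2: N_ring = 21 + 2·28 = 77
Stage 2: 21(ω_s−ω_c) = −77(ω_r−ω_c),  ω_r=0, ω_s=1
Stage 2: 21(1−ω_c) = −77(0−ω_c)  ⇒  98ω_c = 21  ⇒  ω_c = 3/14
  ⇒ ω_c²/ω_s² = 3/14
Coupling ω_s² = ω_r¹ ⇒ overall = 116/83 × 3/14 = 174/581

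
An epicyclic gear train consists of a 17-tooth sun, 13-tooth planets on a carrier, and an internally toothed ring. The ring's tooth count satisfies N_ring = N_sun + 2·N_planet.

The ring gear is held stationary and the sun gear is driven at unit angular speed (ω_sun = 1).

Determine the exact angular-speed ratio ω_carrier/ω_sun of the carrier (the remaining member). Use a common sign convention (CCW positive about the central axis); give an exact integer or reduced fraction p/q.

17/60

N_ring = 17 + 2·13 = 43
17(ω_s−ω_c) = −43(ω_r−ω_c),  ω_r=0, ω_s=1
17(1−ω_c) = −43(0−ω_c)  ⇒  60ω_c = 17  ⇒  ω_c = 17/60
ω_c/ω_s = 17/60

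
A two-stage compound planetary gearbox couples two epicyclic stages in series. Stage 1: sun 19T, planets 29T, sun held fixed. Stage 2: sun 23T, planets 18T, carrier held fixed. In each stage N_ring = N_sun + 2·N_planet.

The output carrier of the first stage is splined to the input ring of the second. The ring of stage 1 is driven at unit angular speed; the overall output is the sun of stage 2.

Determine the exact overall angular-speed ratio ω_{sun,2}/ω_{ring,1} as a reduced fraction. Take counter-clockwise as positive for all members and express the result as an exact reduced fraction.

-4543/2208

Stage 1: N_ring = 19 + 2·29 = 77
Stage 1: 19(ω_s−ω_c) = −77(ω_r−ω_c),  ω_s=0, ω_r=1
Stage 1: 19(0−ω_c) = −77(1−ω_c)  ⇒  96ω_c = 77  ⇒  ω_c = 77/96
  ⇒ ω_c¹/ω_r¹ = 77/96
Stage 2: N_ring = 23 + 2·18 = 59
Stage 2: 23(ω_s−ω_c) = −59(ω_r−ω_c),  ω_c=0, ω_r=1
Stage 2: ω_s = 0 − (59/23)(1−0) = -59/23
  ⇒ ω_s²/ω_r² = -59/23
Coupling ω_r² = ω_c¹ ⇒ overall = 77/96 × -59/23 = -4543/2208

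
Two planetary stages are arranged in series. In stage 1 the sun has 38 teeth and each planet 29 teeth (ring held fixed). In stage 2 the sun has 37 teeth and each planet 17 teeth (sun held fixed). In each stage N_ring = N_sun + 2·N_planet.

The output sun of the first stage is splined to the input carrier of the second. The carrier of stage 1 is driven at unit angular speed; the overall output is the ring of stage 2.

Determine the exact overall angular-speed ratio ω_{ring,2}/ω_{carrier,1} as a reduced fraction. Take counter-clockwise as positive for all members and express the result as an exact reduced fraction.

Stage 1: N_ring = 38 + 2·29 = 96
Stage 1: 38(ω_s−ω_c) = −96(ω_r−ω_c),  ω_r=0, ω_c=1
Stage 1: ω_s = 1 − (96/38)(0−1) = 67/19
  ⇒ ω_s¹/ω_c¹ = 67/19
Stage 2: N_ring = 37 + 2·17 = 71
Stage 2: 37(ω_s−ω_c) = −71(ω_r−ω_c),  ω_s=0, ω_c=1
Stage 2: ω_r = 1 − (37/71)(0−1) = 108/71
  ⇒ ω_r²/ω_c² = 108/71
Coupling ω_c² = ω_s¹ ⇒ overall = 67/19 × 108/71 = 7236/1349

7236/1349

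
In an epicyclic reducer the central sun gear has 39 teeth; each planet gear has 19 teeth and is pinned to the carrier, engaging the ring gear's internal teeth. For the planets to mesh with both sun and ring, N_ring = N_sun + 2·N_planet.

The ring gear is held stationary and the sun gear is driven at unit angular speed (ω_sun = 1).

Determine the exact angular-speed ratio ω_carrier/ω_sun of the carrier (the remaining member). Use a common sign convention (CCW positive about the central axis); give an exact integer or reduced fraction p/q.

39/116

N_ring = 39 + 2·19 = 77
39(ω_s−ω_c) = −77(ω_r−ω_c),  ω_r=0, ω_s=1
39(1−ω_c) = −77(0−ω_c)  ⇒  116ω_c = 39  ⇒  ω_c = 39/116
ω_c/ω_s = 39/116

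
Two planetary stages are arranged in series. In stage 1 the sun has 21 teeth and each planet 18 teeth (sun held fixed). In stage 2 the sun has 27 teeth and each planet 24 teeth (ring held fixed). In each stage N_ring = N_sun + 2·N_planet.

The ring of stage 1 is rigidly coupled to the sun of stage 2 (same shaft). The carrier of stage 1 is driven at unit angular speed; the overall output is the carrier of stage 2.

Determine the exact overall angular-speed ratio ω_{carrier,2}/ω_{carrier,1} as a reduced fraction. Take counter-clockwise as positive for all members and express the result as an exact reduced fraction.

Stage 1: N_ring = 21 + 2·18 = 57
Stage 1: 21(ω_s−ω_c) = −57(ω_r−ω_c),  ω_s=0, ω_c=1
Stage 1: ω_r = 1 − (21/57)(0−1) = 26/19
  ⇒ ω_r¹/ω_c¹ = 26/19
Stage 2: N_ring = 27 + 2·24 = 75
Stage 2: 27(ω_s−ω_c) = −75(ω_r−ω_c),  ω_r=0, ω_s=1
Stage 2: 27(1−ω_c) = −75(0−ω_c)  ⇒  102ω_c = 27  ⇒  ω_c = 9/34
  ⇒ ω_c²/ω_s² = 9/34
Coupling ω_s² = ω_r¹ ⇒ overall = 26/19 × 9/34 = 117/323

117/323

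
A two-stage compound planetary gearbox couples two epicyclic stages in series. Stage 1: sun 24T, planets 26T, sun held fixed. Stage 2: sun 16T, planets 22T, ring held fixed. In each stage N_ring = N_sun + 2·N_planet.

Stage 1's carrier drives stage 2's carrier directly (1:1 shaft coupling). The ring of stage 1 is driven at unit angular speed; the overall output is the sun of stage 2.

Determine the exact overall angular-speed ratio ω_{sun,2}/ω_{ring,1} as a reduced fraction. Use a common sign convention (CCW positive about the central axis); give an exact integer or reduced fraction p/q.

361/100

Stage 1: N_ring = 24 + 2·26 = 76
Stage 1: 24(ω_s−ω_c) = −76(ω_r−ω_c),  ω_s=0, ω_r=1
Stage 1: 24(0−ω_c) = −76(1−ω_c)  ⇒  100ω_c = 76  ⇒  ω_c = 19/25
  ⇒ ω_c¹/ω_r¹ = 19/25
Stage 2: N_ring = 16 + 2·22 = 60
Stage 2: 16(ω_s−ω_c) = −60(ω_r−ω_c),  ω_r=0, ω_c=1
Stage 2: ω_s = 1 − (60/16)(0−1) = 19/4
  ⇒ ω_s²/ω_c² = 19/4
Coupling ω_c² = ω_c¹ ⇒ overall = 19/25 × 19/4 = 361/100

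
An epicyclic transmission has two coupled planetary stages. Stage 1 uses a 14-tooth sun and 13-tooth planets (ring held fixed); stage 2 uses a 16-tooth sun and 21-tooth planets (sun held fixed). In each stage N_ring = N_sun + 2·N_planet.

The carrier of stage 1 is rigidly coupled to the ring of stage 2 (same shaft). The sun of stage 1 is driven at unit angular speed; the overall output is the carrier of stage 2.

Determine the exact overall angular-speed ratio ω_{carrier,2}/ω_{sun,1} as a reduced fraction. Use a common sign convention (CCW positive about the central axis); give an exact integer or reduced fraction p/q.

Stage 1: N_ring = 14 + 2·13 = 40
Stage 1: 14(ω_s−ω_c) = −40(ω_r−ω_c),  ω_r=0, ω_s=1
Stage 1: 14(1−ω_c) = −40(0−ω_c)  ⇒  54ω_c = 14  ⇒  ω_c = 7/27
  ⇒ ω_c¹/ω_s¹ = 7/27
Stage 2: N_ring = 16 + 2·21 = 58
Stage 2: 16(ω_s−ω_c) = −58(ω_r−ω_c),  ω_s=0, ω_r=1
Stage 2: 16(0−ω_c) = −58(1−ω_c)  ⇒  74ω_c = 58  ⇒  ω_c = 29/37
  ⇒ ω_c²/ω_r² = 29/37
Coupling ω_r² = ω_c¹ ⇒ overall = 7/27 × 29/37 = 203/999

203/999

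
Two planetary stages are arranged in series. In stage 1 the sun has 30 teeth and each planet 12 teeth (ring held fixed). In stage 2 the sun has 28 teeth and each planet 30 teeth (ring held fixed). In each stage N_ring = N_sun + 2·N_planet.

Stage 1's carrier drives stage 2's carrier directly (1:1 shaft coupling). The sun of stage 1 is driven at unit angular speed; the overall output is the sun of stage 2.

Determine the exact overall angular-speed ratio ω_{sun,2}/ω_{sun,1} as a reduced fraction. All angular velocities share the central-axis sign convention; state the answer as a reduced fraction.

Stage 1: N_ring = 30 + 2·12 = 54
Stage 1: 30(ω_s−ω_c) = −54(ω_r−ω_c),  ω_r=0, ω_s=1
Stage 1: 30(1−ω_c) = −54(0−ω_c)  ⇒  84ω_c = 30  ⇒  ω_c = 5/14
  ⇒ ω_c¹/ω_s¹ = 5/14
Stage 2: N_ring = 28 + 2·30 = 88
Stage 2: 28(ω_s−ω_c) = −88(ω_r−ω_c),  ω_r=0, ω_c=1
Stage 2: ω_s = 1 − (88/28)(0−1) = 29/7
  ⇒ ω_s²/ω_c² = 29/7
Coupling ω_c² = ω_c¹ ⇒ overall = 5/14 × 29/7 = 145/98

145/98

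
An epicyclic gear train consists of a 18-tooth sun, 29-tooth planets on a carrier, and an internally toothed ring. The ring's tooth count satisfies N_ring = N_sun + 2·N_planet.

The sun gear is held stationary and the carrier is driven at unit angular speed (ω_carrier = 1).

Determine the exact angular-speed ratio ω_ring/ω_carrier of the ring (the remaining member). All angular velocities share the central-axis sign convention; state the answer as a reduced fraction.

47/38

N_ring = 18 + 2·29 = 76
18(ω_s−ω_c) = −76(ω_r−ω_c),  ω_s=0, ω_c=1
ω_r = 1 − (18/76)(0−1) = 47/38
ω_r/ω_c = 47/38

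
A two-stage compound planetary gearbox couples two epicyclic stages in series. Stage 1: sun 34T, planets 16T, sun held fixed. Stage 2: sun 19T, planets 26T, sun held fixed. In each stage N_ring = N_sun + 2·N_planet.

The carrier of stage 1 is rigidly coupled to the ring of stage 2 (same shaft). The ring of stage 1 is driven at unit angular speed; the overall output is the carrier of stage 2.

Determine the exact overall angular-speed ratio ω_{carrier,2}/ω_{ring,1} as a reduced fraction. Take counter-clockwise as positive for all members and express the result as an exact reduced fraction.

781/1500

Stage 1: N_ring = 34 + 2·16 = 66
Stage 1: 34(ω_s−ω_c) = −66(ω_r−ω_c),  ω_s=0, ω_r=1
Stage 1: 34(0−ω_c) = −66(1−ω_c)  ⇒  100ω_c = 66  ⇒  ω_c = 33/50
  ⇒ ω_c¹/ω_r¹ = 33/50
Stage 2: N_ring = 19 + 2·26 = 71
Stage 2: 19(ω_s−ω_c) = −71(ω_r−ω_c),  ω_s=0, ω_r=1
Stage 2: 19(0−ω_c) = −71(1−ω_c)  ⇒  90ω_c = 71  ⇒  ω_c = 71/90
  ⇒ ω_c²/ω_r² = 71/90
Coupling ω_r² = ω_c¹ ⇒ overall = 33/50 × 71/90 = 781/1500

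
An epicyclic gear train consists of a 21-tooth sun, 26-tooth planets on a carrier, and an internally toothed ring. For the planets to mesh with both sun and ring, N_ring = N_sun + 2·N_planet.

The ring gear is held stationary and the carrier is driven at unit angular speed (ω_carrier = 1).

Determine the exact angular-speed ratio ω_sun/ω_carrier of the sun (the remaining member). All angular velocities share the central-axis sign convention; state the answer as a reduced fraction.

N_ring = 21 + 2·26 = 73
21(ω_s−ω_c) = −73(ω_r−ω_c),  ω_r=0, ω_c=1
ω_s = 1 − (73/21)(0−1) = 94/21
ω_s/ω_c = 94/21

94/21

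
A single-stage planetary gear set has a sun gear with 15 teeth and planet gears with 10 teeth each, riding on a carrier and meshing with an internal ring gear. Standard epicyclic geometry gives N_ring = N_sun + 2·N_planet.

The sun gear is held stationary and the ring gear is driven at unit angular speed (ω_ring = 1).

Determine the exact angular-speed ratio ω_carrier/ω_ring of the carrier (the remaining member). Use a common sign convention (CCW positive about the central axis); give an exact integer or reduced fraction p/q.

7/10

N_ring = 15 + 2·10 = 35
15(ω_s−ω_c) = −35(ω_r−ω_c),  ω_s=0, ω_r=1
15(0−ω_c) = −35(1−ω_c)  ⇒  50ω_c = 35  ⇒  ω_c = 7/10
ω_c/ω_r = 7/10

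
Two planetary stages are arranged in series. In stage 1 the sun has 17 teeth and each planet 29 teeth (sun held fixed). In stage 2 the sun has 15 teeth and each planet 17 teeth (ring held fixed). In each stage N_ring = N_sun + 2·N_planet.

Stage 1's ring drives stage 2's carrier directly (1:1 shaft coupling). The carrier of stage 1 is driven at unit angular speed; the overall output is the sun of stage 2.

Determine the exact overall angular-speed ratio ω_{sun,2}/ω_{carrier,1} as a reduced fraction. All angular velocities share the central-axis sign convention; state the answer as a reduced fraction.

Stage 1: N_ring = 17 + 2·29 = 75
Stage 1: 17(ω_s−ω_c) = −75(ω_r−ω_c),  ω_s=0, ω_c=1
Stage 1: ω_r = 1 − (17/75)(0−1) = 92/75
  ⇒ ω_r¹/ω_c¹ = 92/75
Stage 2: N_ring = 15 + 2·17 = 49
Stage 2: 15(ω_s−ω_c) = −49(ω_r−ω_c),  ω_r=0, ω_c=1
Stage 2: ω_s = 1 − (49/15)(0−1) = 64/15
  ⇒ ω_s²/ω_c² = 64/15
Coupling ω_c² = ω_r¹ ⇒ overall = 92/75 × 64/15 = 5888/1125

5888/1125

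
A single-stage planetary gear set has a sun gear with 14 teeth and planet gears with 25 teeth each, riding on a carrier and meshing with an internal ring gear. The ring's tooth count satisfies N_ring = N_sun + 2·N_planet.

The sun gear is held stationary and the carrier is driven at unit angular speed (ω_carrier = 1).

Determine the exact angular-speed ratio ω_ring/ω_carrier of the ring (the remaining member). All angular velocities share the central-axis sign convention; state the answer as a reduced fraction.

39/32

N_ring = 14 + 2·25 = 64
14(ω_s−ω_c) = −64(ω_r−ω_c),  ω_s=0, ω_c=1
ω_r = 1 − (14/64)(0−1) = 39/32
ω_r/ω_c = 39/32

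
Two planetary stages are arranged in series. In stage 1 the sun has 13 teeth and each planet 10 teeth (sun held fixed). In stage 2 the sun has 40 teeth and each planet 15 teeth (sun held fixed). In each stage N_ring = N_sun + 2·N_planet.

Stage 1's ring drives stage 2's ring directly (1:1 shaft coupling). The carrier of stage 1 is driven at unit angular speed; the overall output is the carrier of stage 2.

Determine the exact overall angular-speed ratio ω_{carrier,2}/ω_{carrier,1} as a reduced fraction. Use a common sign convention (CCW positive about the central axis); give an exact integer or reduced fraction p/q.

Stage 1: N_ring = 13 + 2·10 = 33
Stage 1: 13(ω_s−ω_c) = −33(ω_r−ω_c),  ω_s=0, ω_c=1
Stage 1: ω_r = 1 − (13/33)(0−1) = 46/33
  ⇒ ω_r¹/ω_c¹ = 46/33
Stage 2: N_ring = 40 + 2·15 = 70
Stage 2: 40(ω_s−ω_c) = −70(ω_r−ω_c),  ω_s=0, ω_r=1
Stage 2: 40(0−ω_c) = −70(1−ω_c)  ⇒  110ω_c = 70  ⇒  ω_c = 7/11
  ⇒ ω_c²/ω_r² = 7/11
Coupling ω_r² = ω_r¹ ⇒ overall = 46/33 × 7/11 = 322/363

322/363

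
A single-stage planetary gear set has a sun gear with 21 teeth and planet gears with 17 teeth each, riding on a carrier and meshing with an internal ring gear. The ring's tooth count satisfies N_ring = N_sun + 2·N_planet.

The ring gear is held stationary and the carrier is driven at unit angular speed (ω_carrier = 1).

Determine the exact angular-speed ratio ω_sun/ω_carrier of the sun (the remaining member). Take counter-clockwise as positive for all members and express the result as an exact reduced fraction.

76/21

N_ring = 21 + 2·17 = 55
21(ω_s−ω_c) = −55(ω_r−ω_c),  ω_r=0, ω_c=1
ω_s = 1 − (55/21)(0−1) = 76/21
ω_s/ω_c = 76/21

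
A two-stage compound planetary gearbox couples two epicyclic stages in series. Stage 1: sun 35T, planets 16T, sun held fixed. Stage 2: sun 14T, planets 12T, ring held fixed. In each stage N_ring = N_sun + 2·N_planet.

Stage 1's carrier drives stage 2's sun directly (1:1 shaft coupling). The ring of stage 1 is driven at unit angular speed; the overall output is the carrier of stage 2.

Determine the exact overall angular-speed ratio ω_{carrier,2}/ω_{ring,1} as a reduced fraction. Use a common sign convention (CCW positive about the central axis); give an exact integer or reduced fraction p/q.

Stage 1: N_ring = 35 + 2·16 = 67
Stage 1: 35(ω_s−ω_c) = −67(ω_r−ω_c),  ω_s=0, ω_r=1
Stage 1: 35(0−ω_c) = −67(1−ω_c)  ⇒  102ω_c = 67  ⇒  ω_c = 67/102
  ⇒ ω_c¹/ω_r¹ = 67/102
Stage 2: N_ring = 14 + 2·12 = 38
Stage 2: 14(ω_s−ω_c) = −38(ω_r−ω_c),  ω_r=0, ω_s=1
Stage 2: 14(1−ω_c) = −38(0−ω_c)  ⇒  52ω_c = 14  ⇒  ω_c = 7/26
  ⇒ ω_c²/ω_s² = 7/26
Coupling ω_s² = ω_c¹ ⇒ overall = 67/102 × 7/26 = 469/2652

469/2652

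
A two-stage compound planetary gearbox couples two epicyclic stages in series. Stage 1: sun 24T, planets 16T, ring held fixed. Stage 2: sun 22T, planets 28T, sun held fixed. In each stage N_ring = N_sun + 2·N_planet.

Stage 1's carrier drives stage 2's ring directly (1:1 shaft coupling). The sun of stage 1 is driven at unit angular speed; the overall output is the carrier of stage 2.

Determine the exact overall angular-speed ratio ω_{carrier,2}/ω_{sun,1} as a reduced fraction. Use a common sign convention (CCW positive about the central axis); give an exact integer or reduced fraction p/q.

117/500

Stage 1: N_ring = 24 + 2·16 = 56
Stage 1: 24(ω_s−ω_c) = −56(ω_r−ω_c),  ω_r=0, ω_s=1
Stage 1: 24(1−ω_c) = −56(0−ω_c)  ⇒  80ω_c = 24  ⇒  ω_c = 3/10
  ⇒ ω_c¹/ω_s¹ = 3/10
Stage 2: N_ring = 22 + 2·28 = 78
Stage 2: 22(ω_s−ω_c) = −78(ω_r−ω_c),  ω_s=0, ω_r=1
Stage 2: 22(0−ω_c) = −78(1−ω_c)  ⇒  100ω_c = 78  ⇒  ω_c = 39/50
  ⇒ ω_c²/ω_r² = 39/50
Coupling ω_r² = ω_c¹ ⇒ overall = 3/10 × 39/50 = 117/500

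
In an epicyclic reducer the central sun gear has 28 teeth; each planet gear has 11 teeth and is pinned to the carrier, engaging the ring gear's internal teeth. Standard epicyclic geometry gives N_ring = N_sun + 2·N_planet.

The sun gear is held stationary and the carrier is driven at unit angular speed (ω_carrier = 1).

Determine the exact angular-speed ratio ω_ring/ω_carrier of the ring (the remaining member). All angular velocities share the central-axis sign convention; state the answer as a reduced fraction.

N_ring = 28 + 2·11 = 50
28(ω_s−ω_c) = −50(ω_r−ω_c),  ω_s=0, ω_c=1
ω_r = 1 − (28/50)(0−1) = 39/25
ω_r/ω_c = 39/25

39/25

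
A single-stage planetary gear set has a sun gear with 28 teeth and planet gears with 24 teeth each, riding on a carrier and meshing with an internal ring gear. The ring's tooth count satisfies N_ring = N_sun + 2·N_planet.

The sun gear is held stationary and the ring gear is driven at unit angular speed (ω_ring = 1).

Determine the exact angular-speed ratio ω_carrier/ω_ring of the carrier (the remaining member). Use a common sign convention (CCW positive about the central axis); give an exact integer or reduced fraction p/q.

N_ring = 28 + 2·24 = 76
28(ω_s−ω_c) = −76(ω_r−ω_c),  ω_s=0, ω_r=1
28(0−ω_c) = −76(1−ω_c)  ⇒  104ω_c = 76  ⇒  ω_c = 19/26
ω_c/ω_r = 19/26

19/26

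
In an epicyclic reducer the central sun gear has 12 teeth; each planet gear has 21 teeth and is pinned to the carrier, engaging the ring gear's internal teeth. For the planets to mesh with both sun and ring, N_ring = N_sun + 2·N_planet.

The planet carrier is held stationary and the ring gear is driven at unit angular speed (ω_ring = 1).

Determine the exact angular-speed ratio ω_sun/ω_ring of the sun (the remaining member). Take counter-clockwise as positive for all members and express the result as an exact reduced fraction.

N_ring = 12 + 2·21 = 54
12(ω_s−ω_c) = −54(ω_r−ω_c),  ω_c=0, ω_r=1
ω_s = 0 − (54/12)(1−0) = -9/2
ω_s/ω_r = -9/2

-9/2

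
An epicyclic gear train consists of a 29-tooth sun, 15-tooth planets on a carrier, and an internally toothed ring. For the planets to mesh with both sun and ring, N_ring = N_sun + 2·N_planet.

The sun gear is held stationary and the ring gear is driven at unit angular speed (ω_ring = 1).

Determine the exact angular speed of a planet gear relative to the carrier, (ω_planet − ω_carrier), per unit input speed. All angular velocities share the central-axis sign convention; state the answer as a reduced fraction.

N_ring = 29 + 2·15 = 59
29(ω_s−ω_c) = −59(ω_r−ω_c),  ω_s=0, ω_r=1
29(0−ω_c) = −59(1−ω_c)  ⇒  88ω_c = 59  ⇒  ω_c = 59/88
sun–planet: 29·(0−59/88) = −15·(ω_p−ω_c)  ⇒  ω_p−ω_c = −(29/15)·(-59/88) = 1711/1320

1711/1320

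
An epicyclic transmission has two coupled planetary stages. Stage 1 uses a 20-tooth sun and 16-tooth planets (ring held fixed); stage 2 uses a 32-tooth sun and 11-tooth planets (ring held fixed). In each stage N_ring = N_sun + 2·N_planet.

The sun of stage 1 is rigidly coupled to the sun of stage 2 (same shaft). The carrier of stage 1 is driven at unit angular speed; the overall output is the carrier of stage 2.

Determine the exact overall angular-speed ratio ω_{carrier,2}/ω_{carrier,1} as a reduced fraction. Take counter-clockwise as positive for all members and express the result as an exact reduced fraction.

Stage 1: N_ring = 20 + 2·16 = 52
Stage 1: 20(ω_s−ω_c) = −52(ω_r−ω_c),  ω_r=0, ω_c=1
Stage 1: ω_s = 1 − (52/20)(0−1) = 18/5
  ⇒ ω_s¹/ω_c¹ = 18/5
Stage 2: N_ring = 32 + 2·11 = 54
Stage 2: 32(ω_s−ω_c) = −54(ω_r−ω_c),  ω_r=0, ω_s=1
Stage 2: 32(1−ω_c) = −54(0−ω_c)  ⇒  86ω_c = 32  ⇒  ω_c = 16/43
  ⇒ ω_c²/ω_s² = 16/43
Coupling ω_s² = ω_s¹ ⇒ overall = 18/5 × 16/43 = 288/215

288/215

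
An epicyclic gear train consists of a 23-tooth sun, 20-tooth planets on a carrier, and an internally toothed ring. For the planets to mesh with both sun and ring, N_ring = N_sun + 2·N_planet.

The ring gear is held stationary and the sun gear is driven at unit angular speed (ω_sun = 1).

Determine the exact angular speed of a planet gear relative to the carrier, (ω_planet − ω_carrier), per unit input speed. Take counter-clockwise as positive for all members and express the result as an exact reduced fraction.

N_ring = 23 + 2·20 = 63
23(ω_s−ω_c) = −63(ω_r−ω_c),  ω_r=0, ω_s=1
23(1−ω_c) = −63(0−ω_c)  ⇒  86ω_c = 23  ⇒  ω_c = 23/86
sun–planet: 23·(1−23/86) = −20·(ω_p−ω_c)  ⇒  ω_p−ω_c = −(23/20)·(63/86) = -1449/1720

-1449/1720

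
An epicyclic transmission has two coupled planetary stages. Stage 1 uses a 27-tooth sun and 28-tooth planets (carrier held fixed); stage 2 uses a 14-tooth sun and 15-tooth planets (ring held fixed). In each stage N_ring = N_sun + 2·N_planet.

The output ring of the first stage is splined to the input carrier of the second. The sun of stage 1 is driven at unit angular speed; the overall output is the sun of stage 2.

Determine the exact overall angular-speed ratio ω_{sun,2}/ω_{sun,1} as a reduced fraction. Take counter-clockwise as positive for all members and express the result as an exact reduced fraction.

Stage 1: N_ring = 27 + 2·28 = 83
Stage 1: 27(ω_s−ω_c) = −83(ω_r−ω_c),  ω_c=0, ω_s=1
Stage 1: ω_r = 0 − (27/83)(1−0) = -27/83
  ⇒ ω_r¹/ω_s¹ = -27/83
Stage 2: N_ring = 14 + 2·15 = 44
Stage 2: 14(ω_s−ω_c) = −44(ω_r−ω_c),  ω_r=0, ω_c=1
Stage 2: ω_s = 1 − (44/14)(0−1) = 29/7
  ⇒ ω_s²/ω_c² = 29/7
Coupling ω_c² = ω_r¹ ⇒ overall = -27/83 × 29/7 = -783/581

-783/581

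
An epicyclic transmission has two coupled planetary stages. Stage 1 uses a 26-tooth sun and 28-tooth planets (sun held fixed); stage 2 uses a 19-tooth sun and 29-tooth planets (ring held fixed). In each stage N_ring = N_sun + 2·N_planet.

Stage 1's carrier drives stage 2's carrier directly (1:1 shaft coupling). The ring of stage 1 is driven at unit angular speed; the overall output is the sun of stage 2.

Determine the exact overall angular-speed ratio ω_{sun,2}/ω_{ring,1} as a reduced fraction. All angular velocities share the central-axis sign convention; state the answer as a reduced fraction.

Stage 1: N_ring = 26 + 2·28 = 82
Stage 1: 26(ω_s−ω_c) = −82(ω_r−ω_c),  ω_s=0, ω_r=1
Stage 1: 26(0−ω_c) = −82(1−ω_c)  ⇒  108ω_c = 82  ⇒  ω_c = 41/54
  ⇒ ω_c¹/ω_r¹ = 41/54
Stage 2: N_ring = 19 + 2·29 = 77
Stage 2: 19(ω_s−ω_c) = −77(ω_r−ω_c),  ω_r=0, ω_c=1
Stage 2: ω_s = 1 − (77/19)(0−1) = 96/19
  ⇒ ω_s²/ω_c² = 96/19
Coupling ω_c² = ω_c¹ ⇒ overall = 41/54 × 96/19 = 656/171

656/171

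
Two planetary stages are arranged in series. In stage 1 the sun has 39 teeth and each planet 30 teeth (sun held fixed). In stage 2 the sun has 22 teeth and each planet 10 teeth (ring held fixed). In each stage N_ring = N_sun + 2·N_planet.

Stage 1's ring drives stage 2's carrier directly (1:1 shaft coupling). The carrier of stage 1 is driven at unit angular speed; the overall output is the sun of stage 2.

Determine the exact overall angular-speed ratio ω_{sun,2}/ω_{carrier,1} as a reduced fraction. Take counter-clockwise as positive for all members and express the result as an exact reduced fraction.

1472/363

Stage 1: N_ring = 39 + 2·30 = 99
Stage 1: 39(ω_s−ω_c) = −99(ω_r−ω_c),  ω_s=0, ω_c=1
Stage 1: ω_r = 1 − (39/99)(0−1) = 46/33
  ⇒ ω_r¹/ω_c¹ = 46/33
Stage 2: N_ring = 22 + 2·10 = 42
Stage 2: 22(ω_s−ω_c) = −42(ω_r−ω_c),  ω_r=0, ω_c=1
Stage 2: ω_s = 1 − (42/22)(0−1) = 32/11
  ⇒ ω_s²/ω_c² = 32/11
Coupling ω_c² = ω_r¹ ⇒ overall = 46/33 × 32/11 = 1472/363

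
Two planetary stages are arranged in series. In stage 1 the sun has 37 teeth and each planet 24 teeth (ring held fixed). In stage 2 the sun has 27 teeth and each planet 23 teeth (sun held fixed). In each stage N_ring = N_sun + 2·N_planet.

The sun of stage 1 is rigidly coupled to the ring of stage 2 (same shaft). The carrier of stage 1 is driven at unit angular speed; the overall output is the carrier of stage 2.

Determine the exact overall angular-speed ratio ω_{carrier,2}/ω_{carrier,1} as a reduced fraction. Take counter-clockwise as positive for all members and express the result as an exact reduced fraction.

4453/1850

Stage 1: N_ring = 37 + 2·24 = 85
Stage 1: 37(ω_s−ω_c) = −85(ω_r−ω_c),  ω_r=0, ω_c=1
Stage 1: ω_s = 1 − (85/37)(0−1) = 122/37
  ⇒ ω_s¹/ω_c¹ = 122/37
Stage 2: N_ring = 27 + 2·23 = 73
Stage 2: 27(ω_s−ω_c) = −73(ω_r−ω_c),  ω_s=0, ω_r=1
Stage 2: 27(0−ω_c) = −73(1−ω_c)  ⇒  100ω_c = 73  ⇒  ω_c = 73/100
  ⇒ ω_c²/ω_r² = 73/100
Coupling ω_r² = ω_s¹ ⇒ overall = 122/37 × 73/100 = 4453/1850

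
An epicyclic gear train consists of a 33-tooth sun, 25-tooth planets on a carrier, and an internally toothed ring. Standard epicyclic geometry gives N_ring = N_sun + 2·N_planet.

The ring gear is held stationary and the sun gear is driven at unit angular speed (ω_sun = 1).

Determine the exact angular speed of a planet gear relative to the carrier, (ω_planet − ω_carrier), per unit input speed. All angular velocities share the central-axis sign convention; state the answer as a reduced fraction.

-2739/2900

N_ring = 33 + 2·25 = 83
33(ω_s−ω_c) = −83(ω_r−ω_c),  ω_r=0, ω_s=1
33(1−ω_c) = −83(0−ω_c)  ⇒  116ω_c = 33  ⇒  ω_c = 33/116
sun–planet: 33·(1−33/116) = −25·(ω_p−ω_c)  ⇒  ω_p−ω_c = −(33/25)·(83/116) = -2739/2900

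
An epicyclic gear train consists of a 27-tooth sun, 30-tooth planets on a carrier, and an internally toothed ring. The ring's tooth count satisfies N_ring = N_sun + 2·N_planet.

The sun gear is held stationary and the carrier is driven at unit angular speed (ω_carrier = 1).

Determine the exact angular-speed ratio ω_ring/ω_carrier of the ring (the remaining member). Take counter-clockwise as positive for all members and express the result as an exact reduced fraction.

38/29

N_ring = 27 + 2·30 = 87
27(ω_s−ω_c) = −87(ω_r−ω_c),  ω_s=0, ω_c=1
ω_r = 1 − (27/87)(0−1) = 38/29
ω_r/ω_c = 38/29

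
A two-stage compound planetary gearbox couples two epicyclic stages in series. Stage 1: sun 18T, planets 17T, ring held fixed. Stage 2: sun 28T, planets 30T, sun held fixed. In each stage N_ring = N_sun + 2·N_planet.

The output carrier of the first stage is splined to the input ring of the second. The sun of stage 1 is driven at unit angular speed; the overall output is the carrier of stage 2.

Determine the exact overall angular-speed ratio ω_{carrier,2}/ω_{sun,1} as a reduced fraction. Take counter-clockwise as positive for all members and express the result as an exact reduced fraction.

198/1015

Stage 1: N_ring = 18 + 2·17 = 52
Stage 1: 18(ω_s−ω_c) = −52(ω_r−ω_c),  ω_r=0, ω_s=1
Stage 1: 18(1−ω_c) = −52(0−ω_c)  ⇒  70ω_c = 18  ⇒  ω_c = 9/35
  ⇒ ω_c¹/ω_s¹ = 9/35
Stage 2: N_ring = 28 + 2·30 = 88
Stage 2: 28(ω_s−ω_c) = −88(ω_r−ω_c),  ω_s=0, ω_r=1
Stage 2: 28(0−ω_c) = −88(1−ω_c)  ⇒  116ω_c = 88  ⇒  ω_c = 22/29
  ⇒ ω_c²/ω_r² = 22/29
Coupling ω_r² = ω_c¹ ⇒ overall = 9/35 × 22/29 = 198/1015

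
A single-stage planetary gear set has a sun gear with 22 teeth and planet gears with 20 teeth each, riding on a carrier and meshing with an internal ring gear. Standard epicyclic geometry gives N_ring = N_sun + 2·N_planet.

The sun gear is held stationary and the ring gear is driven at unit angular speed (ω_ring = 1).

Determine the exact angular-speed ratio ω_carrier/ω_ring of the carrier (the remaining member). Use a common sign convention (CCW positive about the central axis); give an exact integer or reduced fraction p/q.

N_ring = 22 + 2·20 = 62
22(ω_s−ω_c) = −62(ω_r−ω_c),  ω_s=0, ω_r=1
22(0−ω_c) = −62(1−ω_c)  ⇒  84ω_c = 62  ⇒  ω_c = 31/42
ω_c/ω_r = 31/42

31/42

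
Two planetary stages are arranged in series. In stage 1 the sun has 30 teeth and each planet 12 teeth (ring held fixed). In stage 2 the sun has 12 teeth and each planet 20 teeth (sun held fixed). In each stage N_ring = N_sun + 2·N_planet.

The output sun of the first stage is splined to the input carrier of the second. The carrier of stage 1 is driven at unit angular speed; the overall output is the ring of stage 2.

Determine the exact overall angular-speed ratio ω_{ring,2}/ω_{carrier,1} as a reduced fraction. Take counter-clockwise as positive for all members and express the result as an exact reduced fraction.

Stage 1: N_ring = 30 + 2·12 = 54
Stage 1: 30(ω_s−ω_c) = −54(ω_r−ω_c),  ω_r=0, ω_c=1
Stage 1: ω_s = 1 − (54/30)(0−1) = 14/5
  ⇒ ω_s¹/ω_c¹ = 14/5
Stage 2: N_ring = 12 + 2·20 = 52
Stage 2: 12(ω_s−ω_c) = −52(ω_r−ω_c),  ω_s=0, ω_c=1
Stage 2: ω_r = 1 − (12/52)(0−1) = 16/13
  ⇒ ω_r²/ω_c² = 16/13
Coupling ω_c² = ω_s¹ ⇒ overall = 14/5 × 16/13 = 224/65

224/65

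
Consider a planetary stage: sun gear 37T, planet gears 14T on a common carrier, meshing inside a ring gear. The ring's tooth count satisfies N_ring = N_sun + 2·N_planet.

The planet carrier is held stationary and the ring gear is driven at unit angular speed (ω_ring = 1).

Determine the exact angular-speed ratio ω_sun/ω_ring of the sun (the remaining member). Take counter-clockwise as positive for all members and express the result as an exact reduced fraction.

-65/37

N_ring = 37 + 2·14 = 65
37(ω_s−ω_c) = −65(ω_r−ω_c),  ω_c=0, ω_r=1
ω_s = 0 − (65/37)(1−0) = -65/37
ω_s/ω_r = -65/37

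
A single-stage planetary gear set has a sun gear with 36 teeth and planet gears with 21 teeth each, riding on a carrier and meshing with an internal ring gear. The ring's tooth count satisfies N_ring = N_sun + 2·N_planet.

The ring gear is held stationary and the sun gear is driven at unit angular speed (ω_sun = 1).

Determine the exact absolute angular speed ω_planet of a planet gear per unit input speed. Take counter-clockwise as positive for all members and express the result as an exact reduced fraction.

N_ring = 36 + 2·21 = 78
36(ω_s−ω_c) = −78(ω_r−ω_c),  ω_r=0, ω_s=1
36(1−ω_c) = −78(0−ω_c)  ⇒  114ω_c = 36  ⇒  ω_c = 6/19
sun–planet: 36·(1−6/19) = −21·(ω_p−ω_c)  ⇒  ω_p−ω_c = −(36/21)·(13/19) = -156/133
ω_p = 6/19 − 156/133 = -6/7

-6/7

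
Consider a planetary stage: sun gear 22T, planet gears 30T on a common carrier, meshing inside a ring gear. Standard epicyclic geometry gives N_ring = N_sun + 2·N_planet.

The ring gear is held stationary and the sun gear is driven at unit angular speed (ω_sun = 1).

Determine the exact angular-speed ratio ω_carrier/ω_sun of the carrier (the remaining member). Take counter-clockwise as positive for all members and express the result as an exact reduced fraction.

N_ring = 22 + 2·30 = 82
22(ω_s−ω_c) = −82(ω_r−ω_c),  ω_r=0, ω_s=1
22(1−ω_c) = −82(0−ω_c)  ⇒  104ω_c = 22  ⇒  ω_c = 11/52
ω_c/ω_s = 11/52

11/52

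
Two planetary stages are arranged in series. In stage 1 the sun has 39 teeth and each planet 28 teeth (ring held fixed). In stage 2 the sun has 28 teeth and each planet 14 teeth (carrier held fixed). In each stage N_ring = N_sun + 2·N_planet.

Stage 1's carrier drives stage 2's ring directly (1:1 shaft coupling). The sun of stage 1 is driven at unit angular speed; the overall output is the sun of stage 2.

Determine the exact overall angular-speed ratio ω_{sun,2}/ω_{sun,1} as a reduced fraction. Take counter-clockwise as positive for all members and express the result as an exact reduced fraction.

-39/67

Stage 1: N_ring = 39 + 2·28 = 95
Stage 1: 39(ω_s−ω_c) = −95(ω_r−ω_c),  ω_r=0, ω_s=1
Stage 1: 39(1−ω_c) = −95(0−ω_c)  ⇒  134ω_c = 39  ⇒  ω_c = 39/134
  ⇒ ω_c¹/ω_s¹ = 39/134
Stage 2: N_ring = 28 + 2·14 = 56
Stage 2: 28(ω_s−ω_c) = −56(ω_r−ω_c),  ω_c=0, ω_r=1
Stage 2: ω_s = 0 − (56/28)(1−0) = -2
  ⇒ ω_s²/ω_r² = -2
Coupling ω_r² = ω_c¹ ⇒ overall = 39/134 × -2 = -39/67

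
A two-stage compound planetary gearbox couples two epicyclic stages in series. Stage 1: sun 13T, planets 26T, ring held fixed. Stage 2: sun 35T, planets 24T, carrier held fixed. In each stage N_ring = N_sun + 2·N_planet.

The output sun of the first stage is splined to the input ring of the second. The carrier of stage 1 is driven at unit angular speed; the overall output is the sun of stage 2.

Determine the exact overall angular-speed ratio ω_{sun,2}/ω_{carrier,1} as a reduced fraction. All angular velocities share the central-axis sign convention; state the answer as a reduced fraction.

Stage 1: N_ring = 13 + 2·26 = 65
Stage 1: 13(ω_s−ω_c) = −65(ω_r−ω_c),  ω_r=0, ω_c=1
Stage 1: ω_s = 1 − (65/13)(0−1) = 6
  ⇒ ω_s¹/ω_c¹ = 6
Stage 2: N_ring = 35 + 2·24 = 83
Stage 2: 35(ω_s−ω_c) = −83(ω_r−ω_c),  ω_c=0, ω_r=1
Stage 2: ω_s = 0 − (83/35)(1−0) = -83/35
  ⇒ ω_s²/ω_r² = -83/35
Coupling ω_r² = ω_s¹ ⇒ overall = 6 × -83/35 = -498/35

-498/35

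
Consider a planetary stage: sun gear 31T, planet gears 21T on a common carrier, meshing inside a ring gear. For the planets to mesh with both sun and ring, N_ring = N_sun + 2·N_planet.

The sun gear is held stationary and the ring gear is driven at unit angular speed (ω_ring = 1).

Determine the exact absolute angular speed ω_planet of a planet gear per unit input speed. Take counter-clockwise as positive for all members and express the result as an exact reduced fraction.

73/42

N_ring = 31 + 2·21 = 73
31(ω_s−ω_c) = −73(ω_r−ω_c),  ω_s=0, ω_r=1
31(0−ω_c) = −73(1−ω_c)  ⇒  104ω_c = 73  ⇒  ω_c = 73/104
sun–planet: 31·(0−73/104) = −21·(ω_p−ω_c)  ⇒  ω_p−ω_c = −(31/21)·(-73/104) = 2263/2184
ω_p = 73/104 + 2263/2184 = 73/42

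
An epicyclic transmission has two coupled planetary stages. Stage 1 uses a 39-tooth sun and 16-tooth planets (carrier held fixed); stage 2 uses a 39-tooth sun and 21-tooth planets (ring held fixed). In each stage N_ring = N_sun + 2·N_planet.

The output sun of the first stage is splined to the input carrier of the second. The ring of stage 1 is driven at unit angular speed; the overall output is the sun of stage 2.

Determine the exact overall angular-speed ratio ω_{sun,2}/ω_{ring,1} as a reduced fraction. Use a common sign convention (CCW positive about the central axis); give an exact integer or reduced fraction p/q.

-2840/507

Stage 1: N_ring = 39 + 2·16 = 71
Stage 1: 39(ω_s−ω_c) = −71(ω_r−ω_c),  ω_c=0, ω_r=1
Stage 1: ω_s = 0 − (71/39)(1−0) = -71/39
  ⇒ ω_s¹/ω_r¹ = -71/39
Stage 2: N_ring = 39 + 2·21 = 81
Stage 2: 39(ω_s−ω_c) = −81(ω_r−ω_c),  ω_r=0, ω_c=1
Stage 2: ω_s = 1 − (81/39)(0−1) = 40/13
  ⇒ ω_s²/ω_c² = 40/13
Coupling ω_c² = ω_s¹ ⇒ overall = -71/39 × 40/13 = -2840/507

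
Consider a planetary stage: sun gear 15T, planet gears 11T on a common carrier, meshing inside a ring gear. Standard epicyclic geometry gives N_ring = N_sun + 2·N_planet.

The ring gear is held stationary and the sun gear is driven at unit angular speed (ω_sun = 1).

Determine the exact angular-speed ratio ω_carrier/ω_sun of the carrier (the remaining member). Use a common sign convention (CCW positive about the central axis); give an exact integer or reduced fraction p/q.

15/52

N_ring = 15 + 2·11 = 37
15(ω_s−ω_c) = −37(ω_r−ω_c),  ω_r=0, ω_s=1
15(1−ω_c) = −37(0−ω_c)  ⇒  52ω_c = 15  ⇒  ω_c = 15/52
ω_c/ω_s = 15/52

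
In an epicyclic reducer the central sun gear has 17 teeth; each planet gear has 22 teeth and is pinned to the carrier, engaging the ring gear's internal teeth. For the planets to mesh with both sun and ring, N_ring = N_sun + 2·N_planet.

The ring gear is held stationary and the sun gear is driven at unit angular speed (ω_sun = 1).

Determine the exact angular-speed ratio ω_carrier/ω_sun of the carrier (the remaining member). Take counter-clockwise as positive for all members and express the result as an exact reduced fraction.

17/78

N_ring = 17 + 2·22 = 61
17(ω_s−ω_c) = −61(ω_r−ω_c),  ω_r=0, ω_s=1
17(1−ω_c) = −61(0−ω_c)  ⇒  78ω_c = 17  ⇒  ω_c = 17/78
ω_c/ω_s = 17/78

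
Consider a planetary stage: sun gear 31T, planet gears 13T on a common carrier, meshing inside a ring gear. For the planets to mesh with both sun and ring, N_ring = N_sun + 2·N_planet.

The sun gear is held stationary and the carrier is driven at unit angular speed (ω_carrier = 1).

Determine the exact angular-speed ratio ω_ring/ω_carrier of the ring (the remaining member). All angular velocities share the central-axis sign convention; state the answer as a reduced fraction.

N_ring = 31 + 2·13 = 57
31(ω_s−ω_c) = −57(ω_r−ω_c),  ω_s=0, ω_c=1
ω_r = 1 − (31/57)(0−1) = 88/57
ω_r/ω_c = 88/57

88/57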